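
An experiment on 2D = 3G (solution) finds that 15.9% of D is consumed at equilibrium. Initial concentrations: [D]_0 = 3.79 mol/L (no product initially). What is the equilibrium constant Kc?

Let X = conversion of D.
Concentrations: [D] = 3.79 − 3.79X; [G] = 5.69X.
At X = 0.159: [D] = 3.19, [G] = 0.904.
Kc = [G]^3 / ([D]^2) = 0.0727 mol/L.

Kc = 0.0727 mol/L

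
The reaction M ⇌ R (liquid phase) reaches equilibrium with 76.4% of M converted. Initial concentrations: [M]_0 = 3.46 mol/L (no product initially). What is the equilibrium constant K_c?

K_c = 3.24

Let X = conversion of M.
Concentrations: [M] = 3.46 − 3.46X; [R] = 3.46X.
At X = 0.764: [M] = 0.817, [R] = 2.64.
K_c = [R] / ([M]) = 3.24.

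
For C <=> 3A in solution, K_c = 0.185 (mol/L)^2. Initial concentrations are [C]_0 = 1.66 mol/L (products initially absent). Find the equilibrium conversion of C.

Let X = conversion of C; extent ξ = 1.66·X mol/L.
Concentrations: [C] = 1.66 − 1.66X; [A] = 4.98X.
K_c = [A]^3 / ([C]).
Solving K_c = 0.185 for X ∈ (0,1): X = 0.129.

X = 0.129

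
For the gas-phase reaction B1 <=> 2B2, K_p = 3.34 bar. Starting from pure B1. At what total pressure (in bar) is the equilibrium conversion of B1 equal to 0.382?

P = 4.89 bar

Let X = conversion of B1 (basis 1 mol B1); extent of reaction ξ = X.
Moles: n_B1 = 1 − X; n_B2 = 2X.
Summing: n_T = 1 + X.
K_p = p_B2^2 / (p_B1) with p_i = (n_i/n_T)·P.
At X = 0.382: the mole-fraction product g(X) = Π y_i^ν_i = 0.6834. Since K_p = g(X)·P^{1}, P = (K_p/g)^(1/1) = (3.34/0.6834)^(1/1) = 4.89 bar.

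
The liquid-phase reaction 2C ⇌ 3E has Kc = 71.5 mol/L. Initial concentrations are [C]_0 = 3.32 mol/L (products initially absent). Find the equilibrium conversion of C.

X = 0.745

Let X = conversion of C; extent ξ = 3.32X/2 mol/L.
Concentrations: [C] = 3.32 − 3.32X; [E] = 4.98X.
Kc = [E]^3 / ([C]^2).
Setting equal to 71.5 and solving for X on (0,1) gives X = 0.745.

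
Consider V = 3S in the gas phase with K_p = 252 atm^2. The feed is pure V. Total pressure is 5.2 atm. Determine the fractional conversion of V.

Take 1 mol V as basis and let X be its fractional conversion, so ξ = X.
At extent ξ: n_V = 1 − X; n_S = 3X.
Total moles n_T = 1 + 2X.
Mole fractions y_i = n_i/n_T; K_p = p_S^3 / (p_V) with p_i = y_i·P.
This yields a degree-3 equation in X; solving on (0,1), X = 0.787.

X = 0.787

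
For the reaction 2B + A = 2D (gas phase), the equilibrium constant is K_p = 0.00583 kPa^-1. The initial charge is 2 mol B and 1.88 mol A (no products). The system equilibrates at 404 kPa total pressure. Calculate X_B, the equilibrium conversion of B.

Take 2 mol B as basis and let X be its fractional conversion, so ξ = X.
Species balance: n_B = 2 − 2X; n_A = 1.88 − X; n_D = 2X.
Summing: n_T = 3.88 − X.
y_i = n_i/n_T, p_i = y_i·P. K_p = p_D^2 / (p_B^2 p_A).
Setting this equal to 0.00583 kPa^-1 and taking the physical root (0 < X < 1) gives X = 0.495.

X = 0.495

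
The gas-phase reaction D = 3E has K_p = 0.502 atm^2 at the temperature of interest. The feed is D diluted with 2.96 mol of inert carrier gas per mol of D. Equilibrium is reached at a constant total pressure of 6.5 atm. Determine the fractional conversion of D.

Basis: 1 mol D initially; let X = conversion of D. Extent ξ = X.
Mole table: n_D = 1 − X; n_E = 3X; n_I = 2.96 (inert).
n_T = Σnᵢ = 3.96 + 2X.
Mole fractions y_i = n_i/n_T; K_p = p_E^3 / (p_D) with p_i = y_i·P.
Setting this equal to 0.502 atm^2 and taking the physical root (0 < X < 1) gives X = 0.189.

X = 0.189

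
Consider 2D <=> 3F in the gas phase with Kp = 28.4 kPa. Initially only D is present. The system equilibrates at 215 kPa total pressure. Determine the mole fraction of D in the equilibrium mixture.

y_D = 0.627

Take 1 mol D as basis and let X be its fractional conversion, so ξ = 0.5X.
Species balance: n_D = 1 − X; n_F = 1.5X.
Total moles n_T = 1 + 0.5X.
With p_i = (n_i/n_T)P, Kp = p_F^3 / (p_D^2).
Equating to 28.4 kPa and solving on 0 < X < 1: X = 0.284.
Then n_D = 0.716, n_T = 1.14, so y_D = 0.627.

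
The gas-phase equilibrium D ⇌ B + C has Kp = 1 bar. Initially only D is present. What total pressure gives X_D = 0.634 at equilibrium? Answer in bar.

P = 1.49 bar

Basis: 1 mol D initially; let X = conversion of D. Extent ξ = X.
Species balance: n_D = 1 − X; n_B = X; n_C = X.
Total moles n_T = 1 + X.
Kp = p_B p_C / (p_D) with p_i = (n_i/n_T)·P.
At X = 0.634: the mole-fraction product g(X) = Π y_i^ν_i = 0.6721. Since Kp = g(X)·P^{1}, P = (Kp/g)^(1/1) = (1/0.6721)^(1/1) = 1.49 bar.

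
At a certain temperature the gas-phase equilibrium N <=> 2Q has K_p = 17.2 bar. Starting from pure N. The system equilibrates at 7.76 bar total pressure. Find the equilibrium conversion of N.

Let X = conversion of N (basis 1 mol N); extent of reaction ξ = X.
At extent ξ: n_N = 1 − X; n_Q = 2X.
Summing: n_T = 1 + X.
With p_i = (n_i/n_T)P, K_p = p_Q^2 / (p_N).
Substituting and setting equal to 17.2 bar gives a polynomial in X; the root in (0,1) is X = 0.597.

X = 0.597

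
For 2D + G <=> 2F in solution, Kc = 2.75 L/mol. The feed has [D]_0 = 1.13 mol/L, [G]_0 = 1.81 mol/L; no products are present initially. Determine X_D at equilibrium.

X = 0.665

Let X = conversion of D; extent ξ = 1.13X/2 mol/L.
Concentrations: [D] = 1.13 − 1.13X; [G] = 1.81 − 0.565X; [F] = 1.13X.
Kc = [F]^2 / ([D]^2 [G]).
Solving Kc = 2.75 for X ∈ (0,1): X = 0.665.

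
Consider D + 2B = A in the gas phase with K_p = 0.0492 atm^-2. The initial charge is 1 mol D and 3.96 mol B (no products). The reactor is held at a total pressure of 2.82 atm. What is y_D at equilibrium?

y_D = 0.176

Let X = conversion of D (basis 1 mol D); extent of reaction ξ = X.
Mole table: n_D = 1 − X; n_B = 3.96 − 2X; n_A = X.
Summing: n_T = 4.96 − 2X.
With p_i = (n_i/n_T)P, K_p = p_A / (p_D p_B^2).
Substituting and setting equal to 0.0492 atm^-2 gives a polynomial in X; the root in (0,1) is X = 0.193.
Then n_D = 0.807, n_T = 4.57, so y_D = 0.176.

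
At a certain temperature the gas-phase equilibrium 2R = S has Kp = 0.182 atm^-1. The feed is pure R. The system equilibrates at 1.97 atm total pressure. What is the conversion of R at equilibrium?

X = 0.359

Basis: 1 mol R initially; let X = conversion of R. Extent ξ = 0.5X.
Species balance: n_R = 1 − X; n_S = 0.5X.
n_T = Σnᵢ = 1 − 0.5X.
With p_i = (n_i/n_T)P, Kp = p_S / (p_R^2).
Substituting and setting equal to 0.182 atm^-1 gives a polynomial in X; the root in (0,1) is X = 0.359.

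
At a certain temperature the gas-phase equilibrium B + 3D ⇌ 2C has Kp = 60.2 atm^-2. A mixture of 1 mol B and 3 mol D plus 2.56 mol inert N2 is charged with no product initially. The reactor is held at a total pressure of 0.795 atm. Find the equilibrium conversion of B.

Basis: 1 mol B initially; let X = conversion of B. Extent ξ = X.
Species balance: n_B = 1 − X; n_D = 3 − 3X; n_C = 2X; n_I = 2.56 (inert).
Summing: n_T = 6.56 − 2X.
With p_i = (n_i/n_T)P, Kp = p_C^2 / (p_B p_D^3).
Setting this equal to 60.2 atm^-2 and taking the physical root (0 < X < 1) gives X = 0.563.

X = 0.563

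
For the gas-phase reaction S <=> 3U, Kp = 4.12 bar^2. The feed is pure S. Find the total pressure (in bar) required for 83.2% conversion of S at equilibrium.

P = 0.562 bar

Take 1 mol S as basis and let X be its fractional conversion, so ξ = X.
Species balance: n_S = 1 − X; n_U = 3X.
Summing: n_T = 1 + 2X.
Kp = p_U^3 / (p_S) with p_i = (n_i/n_T)·P.
At X = 0.832: the mole-fraction product g(X) = Π y_i^ν_i = 13.04. Since Kp = g(X)·P^{2}, P = (Kp/g)^(1/2) = (4.12/13.04)^(1/2) = 0.562 bar.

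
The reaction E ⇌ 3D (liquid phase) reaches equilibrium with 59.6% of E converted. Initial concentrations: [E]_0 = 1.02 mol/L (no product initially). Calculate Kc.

Kc = 14.7 (mol/L)^2

Let X = conversion of E.
Concentrations: [E] = 1.02 − 1.02X; [D] = 3.06X.
At X = 0.596: [E] = 0.412, [D] = 1.82.
Kc = [D]^3 / ([E]) = 14.7 (mol/L)^2.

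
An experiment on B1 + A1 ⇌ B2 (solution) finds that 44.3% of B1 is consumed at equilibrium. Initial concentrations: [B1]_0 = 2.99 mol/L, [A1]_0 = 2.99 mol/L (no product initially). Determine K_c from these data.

Let X = conversion of B1.
Concentrations: [B1] = 2.99 − 2.99X; [A1] = 2.99 − 2.99X; [B2] = 2.99X.
At X = 0.443: [B1] = 1.67, [A1] = 1.67, [B2] = 1.32.
K_c = [B2] / ([B1] [A1]) = 0.478 L/mol.

K_c = 0.478 L/mol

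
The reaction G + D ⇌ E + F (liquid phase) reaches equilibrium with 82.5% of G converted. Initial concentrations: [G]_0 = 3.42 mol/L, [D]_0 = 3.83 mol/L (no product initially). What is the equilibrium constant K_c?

K_c = 13.2

Let X = conversion of G.
Concentrations: [G] = 3.42 − 3.42X; [D] = 3.83 − 3.42X; [E] = 3.42X; [F] = 3.42X.
At X = 0.825: [G] = 0.599, [D] = 1.01, [E] = 2.82, [F] = 2.82.
K_c = [E] [F] / ([G] [D]) = 13.2.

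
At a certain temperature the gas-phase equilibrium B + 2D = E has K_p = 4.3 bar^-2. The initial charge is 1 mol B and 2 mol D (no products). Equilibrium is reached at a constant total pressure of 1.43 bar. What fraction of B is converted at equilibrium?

Let X = conversion of B (basis 1 mol B); extent of reaction ξ = X.
At extent ξ: n_B = 1 − X; n_D = 2 − 2X; n_E = X.
Summing: n_T = 3 − 2X.
y_i = n_i/n_T, p_i = y_i·P. K_p = p_E / (p_B p_D^2).
Setting this equal to 4.3 bar^-2 and taking the physical root (0 < X < 1) gives X = 0.621.

X = 0.621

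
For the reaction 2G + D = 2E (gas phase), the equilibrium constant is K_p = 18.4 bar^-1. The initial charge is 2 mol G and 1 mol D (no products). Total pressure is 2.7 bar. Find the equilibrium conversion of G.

Basis: 2 mol G initially; let X = conversion of G. Extent ξ = X.
Mole table: n_G = 2 − 2X; n_D = 1 − X; n_E = 2X.
Summing: n_T = 3 − X.
y_i = n_i/n_T, p_i = y_i·P. K_p = p_E^2 / (p_G^2 p_D).
Equating to 18.4 bar^-1 and solving on 0 < X < 1: X = 0.714.

X = 0.714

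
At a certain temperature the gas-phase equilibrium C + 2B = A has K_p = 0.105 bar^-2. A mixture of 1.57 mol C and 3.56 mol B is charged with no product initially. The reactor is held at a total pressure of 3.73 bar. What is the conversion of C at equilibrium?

X = 0.352

Take 1.57 mol C as basis and let X be its fractional conversion, so ξ = 1.57X.
At extent ξ: n_C = 1.57 − 1.57X; n_B = 3.56 − 3.14X; n_A = 1.57X.
Total moles n_T = 5.13 − 3.14X.
With p_i = (n_i/n_T)P, K_p = p_A / (p_C p_B^2).
Equating to 0.105 bar^-2 and solving on 0 < X < 1: X = 0.352.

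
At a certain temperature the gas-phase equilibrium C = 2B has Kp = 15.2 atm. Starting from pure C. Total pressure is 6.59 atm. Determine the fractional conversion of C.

Take 1 mol C as basis and let X be its fractional conversion, so ξ = X.
At extent ξ: n_C = 1 − X; n_B = 2X.
Total moles n_T = 1 + X.
Mole fractions y_i = n_i/n_T; Kp = p_B^2 / (p_C) with p_i = y_i·P.
Setting this equal to 15.2 atm and taking the physical root (0 < X < 1) gives X = 0.605.

X = 0.605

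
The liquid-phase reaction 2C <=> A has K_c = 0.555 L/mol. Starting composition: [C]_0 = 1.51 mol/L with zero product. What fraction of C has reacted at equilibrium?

Let X = conversion of C; extent ξ = 1.51X/2 mol/L.
Concentrations: [C] = 1.51 − 1.51X; [A] = 0.755X.
K_c = [A] / ([C]^2).
Equating to 0.555 L/mol: the physical root is X = 0.470.

X = 0.470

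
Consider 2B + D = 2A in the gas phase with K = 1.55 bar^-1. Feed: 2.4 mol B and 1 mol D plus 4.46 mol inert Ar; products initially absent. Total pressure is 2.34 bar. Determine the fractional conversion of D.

Basis: 1 mol D initially; let X = conversion of D. Extent ξ = X.
Species balance: n_B = 2.4 − 2X; n_D = 1 − X; n_A = 2X; n_I = 4.46 (inert).
Total moles n_T = 7.86 − X.
Mole fractions y_i = n_i/n_T; K = p_A^2 / (p_B^2 p_D) with p_i = y_i·P.
Substituting and setting equal to 1.55 bar^-1 gives a polynomial in X; the root in (0,1) is X = 0.417.

X = 0.417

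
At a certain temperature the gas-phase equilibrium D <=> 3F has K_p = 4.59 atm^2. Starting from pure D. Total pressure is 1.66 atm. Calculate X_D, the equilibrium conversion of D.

X = 0.498

Let X = conversion of D (basis 1 mol D); extent of reaction ξ = X.
Mole table: n_D = 1 − X; n_F = 3X.
Total moles n_T = 1 + 2X.
Mole fractions y_i = n_i/n_T; K_p = p_F^3 / (p_D) with p_i = y_i·P.
Substituting and setting equal to 4.59 atm^2 gives a polynomial in X; the root in (0,1) is X = 0.498.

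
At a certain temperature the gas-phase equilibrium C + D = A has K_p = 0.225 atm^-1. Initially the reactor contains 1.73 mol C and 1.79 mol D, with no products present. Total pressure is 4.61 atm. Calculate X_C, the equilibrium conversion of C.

X = 0.304

Let X = conversion of C (basis 1.73 mol C); extent of reaction ξ = 1.73X.
Moles: n_C = 1.73 − 1.73X; n_D = 1.79 − 1.73X; n_A = 1.73X.
Summing: n_T = 3.52 − 1.73X.
With p_i = (n_i/n_T)P, K_p = p_A / (p_C p_D).
Substituting and setting equal to 0.225 atm^-1 gives a polynomial in X; the root in (0,1) is X = 0.304.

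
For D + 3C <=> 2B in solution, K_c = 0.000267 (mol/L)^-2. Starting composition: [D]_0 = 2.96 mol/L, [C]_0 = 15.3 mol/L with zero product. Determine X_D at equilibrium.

X = 0.208

Let X = conversion of D; extent ξ = 2.96·X mol/L.
Concentrations: [D] = 2.96 − 2.96X; [C] = 15.3 − 8.88X; [B] = 5.92X.
K_c = [B]^2 / ([D] [C]^3).
This equals 0.000267 at X = 0.208 (the root in 0 < X < 1).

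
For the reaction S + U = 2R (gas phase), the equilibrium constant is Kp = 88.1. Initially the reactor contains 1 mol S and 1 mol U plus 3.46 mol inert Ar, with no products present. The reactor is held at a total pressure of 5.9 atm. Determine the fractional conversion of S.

X = 0.824

Take 1 mol S as basis and let X be its fractional conversion, so ξ = X.
Mole table: n_S = 1 − X; n_U = 1 − X; n_R = 2X; n_I = 3.46 (inert).
Since Δν = 0, n_T = 5.46 throughout.
With p_i = (n_i/n_T)P, Kp = p_R^2 / (p_S p_U).
This yields a degree-2 equation in X; solving on (0,1), X = 0.824.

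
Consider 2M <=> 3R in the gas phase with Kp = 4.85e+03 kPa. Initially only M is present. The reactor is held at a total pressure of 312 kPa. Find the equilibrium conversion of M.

Basis: 1 mol M initially; let X = conversion of M. Extent ξ = 0.5X.
Moles: n_M = 1 − X; n_R = 1.5X.
n_T = Σnᵢ = 1 + 0.5X.
y_i = n_i/n_T, p_i = y_i·P. Kp = p_R^3 / (p_M^2).
Setting this equal to 4.85e+03 kPa and taking the physical root (0 < X < 1) gives X = 0.744.

X = 0.744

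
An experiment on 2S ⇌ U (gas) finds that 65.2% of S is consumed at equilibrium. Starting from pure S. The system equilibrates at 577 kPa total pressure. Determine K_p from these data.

Basis: 1 mol S initially; let X = conversion of S. Extent ξ = 0.5X.
At extent ξ: n_S = 1 − X; n_U = 0.5X.
n_T = Σnᵢ = 1 − 0.5X.
At X = 0.652: n_S = 0.348, n_U = 0.326, n_T = 0.674.
p_i = (n_i/n_T)·P. K_p = p_U / (p_S^2) = 0.00314 kPa^-1.

K_p = 0.00314 kPa^-1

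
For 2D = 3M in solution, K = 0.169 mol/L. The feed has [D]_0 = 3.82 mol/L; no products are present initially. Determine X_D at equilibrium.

X = 0.203

Let X = conversion of D; extent ξ = 3.82X/2 mol/L.
Concentrations: [D] = 3.82 − 3.82X; [M] = 5.73X.
K = [M]^3 / ([D]^2).
Setting equal to 0.169 and solving for X on (0,1) gives X = 0.203.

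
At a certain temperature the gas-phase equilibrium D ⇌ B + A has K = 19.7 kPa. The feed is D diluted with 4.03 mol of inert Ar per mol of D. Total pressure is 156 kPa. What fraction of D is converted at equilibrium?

Let X = conversion of D (basis 1 mol D); extent of reaction ξ = X.
Mole table: n_D = 1 − X; n_B = X; n_A = X; n_I = 4.03 (inert).
Summing: n_T = 5.03 + X.
With p_i = (n_i/n_T)P, K = p_B p_A / (p_D).
Setting this equal to 19.7 kPa and taking the physical root (0 < X < 1) gives X = 0.558.

X = 0.558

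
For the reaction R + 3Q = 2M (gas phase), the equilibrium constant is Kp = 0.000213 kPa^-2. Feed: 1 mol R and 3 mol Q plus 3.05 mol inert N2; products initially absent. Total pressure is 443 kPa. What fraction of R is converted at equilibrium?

X = 0.557

Basis: 1 mol R initially; let X = conversion of R. Extent ξ = X.
At extent ξ: n_R = 1 − X; n_Q = 3 − 3X; n_M = 2X; n_I = 3.05 (inert).
Total moles n_T = 7.05 − 2X.
With p_i = (n_i/n_T)P, Kp = p_M^2 / (p_R p_Q^3).
This yields a degree-4 equation in X; solving on (0,1), X = 0.557.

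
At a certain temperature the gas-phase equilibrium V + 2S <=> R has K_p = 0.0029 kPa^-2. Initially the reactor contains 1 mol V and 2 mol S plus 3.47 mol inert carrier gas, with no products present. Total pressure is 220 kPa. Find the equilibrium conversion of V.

Basis: 1 mol V initially; let X = conversion of V. Extent ξ = X.
Species balance: n_V = 1 − X; n_S = 2 − 2X; n_R = X; n_I = 3.47 (inert).
n_T = Σnᵢ = 6.47 − 2X.
With p_i = (n_i/n_T)P, K_p = p_R / (p_V p_S^2).
This yields a degree-3 equation in X; solving on (0,1), X = 0.684.

X = 0.684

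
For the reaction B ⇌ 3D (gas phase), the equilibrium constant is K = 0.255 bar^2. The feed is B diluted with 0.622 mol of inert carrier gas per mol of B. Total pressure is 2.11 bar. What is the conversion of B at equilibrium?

Let X = conversion of B (basis 1 mol B); extent of reaction ξ = X.
Species balance: n_B = 1 − X; n_D = 3X; n_I = 0.622 (inert).
Summing: n_T = 1.62 + 2X.
Mole fractions y_i = n_i/n_T; K = p_D^3 / (p_B) with p_i = y_i·P.
Setting this equal to 0.255 bar^2 and taking the physical root (0 < X < 1) gives X = 0.190.

X = 0.190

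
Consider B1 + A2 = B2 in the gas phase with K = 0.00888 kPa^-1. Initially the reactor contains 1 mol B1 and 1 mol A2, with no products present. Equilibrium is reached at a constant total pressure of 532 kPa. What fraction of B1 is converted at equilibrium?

Basis: 1 mol B1 initially; let X = conversion of B1. Extent ξ = X.
At extent ξ: n_B1 = 1 − X; n_A2 = 1 − X; n_B2 = X.
Summing: n_T = 2 − X.
Mole fractions y_i = n_i/n_T; K = p_B2 / (p_B1 p_A2) with p_i = y_i·P.
Setting this equal to 0.00888 kPa^-1 and taking the physical root (0 < X < 1) gives X = 0.582.

X = 0.582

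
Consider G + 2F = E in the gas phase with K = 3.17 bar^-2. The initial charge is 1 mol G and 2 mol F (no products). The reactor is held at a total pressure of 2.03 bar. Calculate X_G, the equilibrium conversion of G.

X = 0.672

Let X = conversion of G (basis 1 mol G); extent of reaction ξ = X.
Species balance: n_G = 1 − X; n_F = 2 − 2X; n_E = X.
Summing: n_T = 3 − 2X.
With p_i = (n_i/n_T)P, K = p_E / (p_G p_F^2).
Substituting and setting equal to 3.17 bar^-2 gives a polynomial in X; the root in (0,1) is X = 0.672.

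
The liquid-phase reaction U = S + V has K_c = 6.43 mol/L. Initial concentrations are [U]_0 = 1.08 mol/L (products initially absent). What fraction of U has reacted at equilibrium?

Let X = conversion of U; extent ξ = 1.08·X mol/L.
Concentrations: [U] = 1.08 − 1.08X; [S] = 1.08X; [V] = 1.08X.
K_c = [S] [V] / ([U]).
Equating to 6.43 mol/L: the physical root is X = 0.872.

X = 0.872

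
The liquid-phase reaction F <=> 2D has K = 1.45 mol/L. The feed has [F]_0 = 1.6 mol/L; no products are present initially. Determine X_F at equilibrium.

Let X = conversion of F; extent ξ = 1.6·X mol/L.
Concentrations: [F] = 1.6 − 1.6X; [D] = 3.2X.
K = [D]^2 / ([F]).
Equating to 1.45 mol/L: the physical root is X = 0.376.

X = 0.376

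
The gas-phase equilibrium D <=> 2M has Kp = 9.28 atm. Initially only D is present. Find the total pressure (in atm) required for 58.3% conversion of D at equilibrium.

P = 4.51 atm

Take 1 mol D as basis and let X be its fractional conversion, so ξ = X.
At extent ξ: n_D = 1 − X; n_M = 2X.
Total moles n_T = 1 + X.
Kp = p_M^2 / (p_D) with p_i = (n_i/n_T)·P.
At X = 0.583: the mole-fraction product g(X) = Π y_i^ν_i = 2.06. Since Kp = g(X)·P^{1}, P = (Kp/g)^(1/1) = (9.28/2.06)^(1/1) = 4.51 atm.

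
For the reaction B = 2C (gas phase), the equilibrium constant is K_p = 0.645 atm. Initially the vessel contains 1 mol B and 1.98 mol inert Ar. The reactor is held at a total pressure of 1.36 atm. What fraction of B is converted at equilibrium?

Take 1 mol B as basis and let X be its fractional conversion, so ξ = X.
At extent ξ: n_B = 1 − X; n_C = 2X; n_I = 1.98 (inert).
n_T = Σnᵢ = 2.98 + X.
Mole fractions y_i = n_i/n_T; K_p = p_C^2 / (p_B) with p_i = y_i·P.
Substituting and setting equal to 0.645 atm gives a polynomial in X; the root in (0,1) is X = 0.467.

X = 0.467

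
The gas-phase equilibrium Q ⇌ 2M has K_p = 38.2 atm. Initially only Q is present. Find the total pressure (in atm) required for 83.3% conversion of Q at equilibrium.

P = 4.21 atm

Take 1 mol Q as basis and let X be its fractional conversion, so ξ = X.
Mole table: n_Q = 1 − X; n_M = 2X.
Total moles n_T = 1 + X.
K_p = p_M^2 / (p_Q) with p_i = (n_i/n_T)·P.
At X = 0.833: the mole-fraction product g(X) = Π y_i^ν_i = 9.067. Since K_p = g(X)·P^{1}, P = (K_p/g)^(1/1) = (38.2/9.067)^(1/1) = 4.21 atm.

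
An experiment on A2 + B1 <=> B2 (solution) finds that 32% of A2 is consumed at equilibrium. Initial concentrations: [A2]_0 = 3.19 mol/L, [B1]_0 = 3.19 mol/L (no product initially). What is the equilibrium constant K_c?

Let X = conversion of A2.
Concentrations: [A2] = 3.19 − 3.19X; [B1] = 3.19 − 3.19X; [B2] = 3.19X.
At X = 0.32: [A2] = 2.17, [B1] = 2.17, [B2] = 1.02.
K_c = [B2] / ([A2] [B1]) = 0.217 L/mol.

K_c = 0.217 L/mol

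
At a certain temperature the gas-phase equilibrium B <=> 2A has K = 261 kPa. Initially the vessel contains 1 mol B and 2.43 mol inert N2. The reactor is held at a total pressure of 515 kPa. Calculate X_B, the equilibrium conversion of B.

Let X = conversion of B (basis 1 mol B); extent of reaction ξ = X.
Mole table: n_B = 1 − X; n_A = 2X; n_I = 2.43 (inert).
Summing: n_T = 3.43 + X.
y_i = n_i/n_T, p_i = y_i·P. K = p_A^2 / (p_B).
Equating to 261 kPa and solving on 0 < X < 1: X = 0.499.

X = 0.499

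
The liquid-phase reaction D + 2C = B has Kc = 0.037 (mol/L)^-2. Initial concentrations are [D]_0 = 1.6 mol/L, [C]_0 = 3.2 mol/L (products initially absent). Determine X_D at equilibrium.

X = 0.197

Let X = conversion of D; extent ξ = 1.6·X mol/L.
Concentrations: [D] = 1.6 − 1.6X; [C] = 3.2 − 3.2X; [B] = 1.6X.
Kc = [B] / ([D] [C]^2).
Setting equal to 0.037 and solving for X on (0,1) gives X = 0.197.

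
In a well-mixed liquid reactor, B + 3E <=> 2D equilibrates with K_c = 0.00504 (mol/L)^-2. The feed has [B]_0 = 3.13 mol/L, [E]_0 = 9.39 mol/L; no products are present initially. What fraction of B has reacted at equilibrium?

X = 0.291

Let X = conversion of B; extent ξ = 3.13·X mol/L.
Concentrations: [B] = 3.13 − 3.13X; [E] = 9.39 − 9.39X; [D] = 6.26X.
K_c = [D]^2 / ([B] [E]^3).
Solving K_c = 0.00504 for X ∈ (0,1): X = 0.291.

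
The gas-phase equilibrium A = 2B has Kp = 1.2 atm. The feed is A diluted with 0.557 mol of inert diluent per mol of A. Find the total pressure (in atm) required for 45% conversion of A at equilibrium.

P = 1.64 atm

Take 1 mol A as basis and let X be its fractional conversion, so ξ = X.
Mole table: n_A = 1 − X; n_B = 2X; n_I = 0.557 (inert).
Total moles n_T = 1.56 + X.
Kp = p_B^2 / (p_A) with p_i = (n_i/n_T)·P.
At X = 0.45: the mole-fraction product g(X) = Π y_i^ν_i = 0.7338. Since Kp = g(X)·P^{1}, P = (Kp/g)^(1/1) = (1.2/0.7338)^(1/1) = 1.64 atm.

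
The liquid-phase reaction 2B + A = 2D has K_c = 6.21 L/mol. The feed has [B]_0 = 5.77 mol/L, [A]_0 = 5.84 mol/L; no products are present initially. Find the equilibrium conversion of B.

Let X = conversion of B; extent ξ = 5.77X/2 mol/L.
Concentrations: [B] = 5.77 − 5.77X; [A] = 5.84 − 2.88X; [D] = 5.77X.
K_c = [D]^2 / ([B]^2 [A]).
Solving K_c = 6.21 for X ∈ (0,1): X = 0.823.

X = 0.823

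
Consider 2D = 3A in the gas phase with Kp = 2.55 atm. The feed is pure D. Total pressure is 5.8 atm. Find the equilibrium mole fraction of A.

y_A = 0.487

Basis: 1 mol D initially; let X = conversion of D. Extent ξ = 0.5X.
Species balance: n_D = 1 − X; n_A = 1.5X.
Total moles n_T = 1 + 0.5X.
Mole fractions y_i = n_i/n_T; Kp = p_A^3 / (p_D^2) with p_i = y_i·P.
Substituting and setting equal to 2.55 atm gives a polynomial in X; the root in (0,1) is X = 0.388.
Then n_A = 0.582, n_T = 1.19, so y_A = 0.487.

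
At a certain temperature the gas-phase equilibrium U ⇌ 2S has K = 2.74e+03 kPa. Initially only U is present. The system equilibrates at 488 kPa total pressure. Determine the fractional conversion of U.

X = 0.764

Basis: 1 mol U initially; let X = conversion of U. Extent ξ = X.
Species balance: n_U = 1 − X; n_S = 2X.
Summing: n_T = 1 + X.
With p_i = (n_i/n_T)P, K = p_S^2 / (p_U).
Substituting and setting equal to 2.74e+03 kPa gives a polynomial in X; the root in (0,1) is X = 0.764.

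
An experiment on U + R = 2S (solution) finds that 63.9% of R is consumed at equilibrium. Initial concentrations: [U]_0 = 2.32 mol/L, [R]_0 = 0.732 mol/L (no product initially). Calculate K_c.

K_c = 1.79

Let X = conversion of R.
Concentrations: [U] = 2.32 − 0.732X; [R] = 0.732 − 0.732X; [S] = 1.46X.
At X = 0.639: [U] = 1.85, [R] = 0.264, [S] = 0.935.
K_c = [S]^2 / ([U] [R]) = 1.79.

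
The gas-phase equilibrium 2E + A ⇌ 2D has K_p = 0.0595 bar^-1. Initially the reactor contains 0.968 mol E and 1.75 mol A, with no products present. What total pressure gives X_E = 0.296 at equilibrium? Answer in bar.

P = 4.76 bar

Take 0.968 mol E as basis and let X be its fractional conversion, so ξ = 0.484X.
At extent ξ: n_E = 0.968 − 0.968X; n_A = 1.75 − 0.484X; n_D = 0.968X.
n_T = Σnᵢ = 2.72 − 0.484X.
K_p = p_D^2 / (p_E^2 p_A) with p_i = (n_i/n_T)·P.
At X = 0.296: the mole-fraction product g(X) = Π y_i^ν_i = 0.2833. Since K_p = g(X)·P^{-1}, P = (g/K_p)^(1/1) = (0.2833/0.0595)^(1/1) = 4.76 bar.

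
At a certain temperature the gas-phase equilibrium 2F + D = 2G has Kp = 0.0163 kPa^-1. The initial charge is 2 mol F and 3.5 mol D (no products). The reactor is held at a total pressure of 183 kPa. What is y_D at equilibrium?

Take 2 mol F as basis and let X be its fractional conversion, so ξ = X.
At extent ξ: n_F = 2 − 2X; n_D = 3.5 − X; n_G = 2X.
n_T = Σnᵢ = 5.5 − X.
y_i = n_i/n_T, p_i = y_i·P. Kp = p_G^2 / (p_F^2 p_D).
Setting this equal to 0.0163 kPa^-1 and taking the physical root (0 < X < 1) gives X = 0.571.
Then n_D = 2.93, n_T = 4.93, so y_D = 0.594.

y_D = 0.594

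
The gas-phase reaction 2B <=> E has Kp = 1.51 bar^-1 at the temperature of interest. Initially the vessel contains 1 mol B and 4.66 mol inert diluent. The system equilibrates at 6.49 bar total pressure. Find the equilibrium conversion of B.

X = 0.596

Basis: 1 mol B initially; let X = conversion of B. Extent ξ = 0.5X.
Mole table: n_B = 1 − X; n_E = 0.5X; n_I = 4.66 (inert).
n_T = Σnᵢ = 5.66 − 0.5X.
y_i = n_i/n_T, p_i = y_i·P. Kp = p_E / (p_B^2).
Equating to 1.51 bar^-1 and solving on 0 < X < 1: X = 0.596.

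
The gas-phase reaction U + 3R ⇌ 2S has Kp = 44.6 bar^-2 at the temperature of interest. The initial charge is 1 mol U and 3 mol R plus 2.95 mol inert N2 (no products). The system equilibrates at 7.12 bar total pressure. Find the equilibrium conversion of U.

Basis: 1 mol U initially; let X = conversion of U. Extent ξ = X.
Moles: n_U = 1 − X; n_R = 3 − 3X; n_S = 2X; n_I = 2.95 (inert).
Total moles n_T = 6.95 − 2X.
y_i = n_i/n_T, p_i = y_i·P. Kp = p_S^2 / (p_U p_R^3).
Substituting and setting equal to 44.6 bar^-2 gives a polynomial in X; the root in (0,1) is X = 0.813.

X = 0.813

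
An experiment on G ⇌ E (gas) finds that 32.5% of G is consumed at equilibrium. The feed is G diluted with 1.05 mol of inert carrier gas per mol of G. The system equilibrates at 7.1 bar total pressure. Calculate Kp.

Basis: 1 mol G initially; let X = conversion of G. Extent ξ = X.
Species balance: n_G = 1 − X; n_E = X; n_I = 1.05 (inert).
Total moles n_T = 2.05 (Δν = 0, constant).
At X = 0.325: n_G = 0.675, n_E = 0.325, n_T = 2.05.
p_i = (n_i/n_T)·P. Kp = p_E / (p_G) = 0.481.

Kp = 0.481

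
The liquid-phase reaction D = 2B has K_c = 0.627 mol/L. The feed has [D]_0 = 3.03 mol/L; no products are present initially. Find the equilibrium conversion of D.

X = 0.203

Let X = conversion of D; extent ξ = 3.03·X mol/L.
Concentrations: [D] = 3.03 − 3.03X; [B] = 6.06X.
K_c = [B]^2 / ([D]).
Setting equal to 0.627 and solving for X on (0,1) gives X = 0.203.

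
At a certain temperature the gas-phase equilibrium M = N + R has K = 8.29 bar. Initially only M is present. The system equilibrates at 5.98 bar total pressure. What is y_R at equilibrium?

y_R = 0.433

Basis: 1 mol M initially; let X = conversion of M. Extent ξ = X.
Moles: n_M = 1 − X; n_N = X; n_R = X.
Total moles n_T = 1 + X.
y_i = n_i/n_T, p_i = y_i·P. K = p_N p_R / (p_M).
Equating to 8.29 bar and solving on 0 < X < 1: X = 0.762.
Then n_R = 0.762, n_T = 1.76, so y_R = 0.433.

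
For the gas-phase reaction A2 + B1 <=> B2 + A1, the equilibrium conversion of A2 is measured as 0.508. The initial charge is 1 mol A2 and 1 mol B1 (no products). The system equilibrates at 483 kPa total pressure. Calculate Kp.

Let X = conversion of A2 (basis 1 mol A2); extent of reaction ξ = X.
Moles: n_A2 = 1 − X; n_B1 = 1 − X; n_B2 = X; n_A1 = X.
Since Δν = 0, n_T = 2 throughout.
At X = 0.508: n_A2 = 0.492, n_B1 = 0.492, n_B2 = 0.508, n_A1 = 0.508, n_T = 2.
p_i = (n_i/n_T)·P. Kp = p_B2 p_A1 / (p_A2 p_B1) = 1.07.

Kp = 1.07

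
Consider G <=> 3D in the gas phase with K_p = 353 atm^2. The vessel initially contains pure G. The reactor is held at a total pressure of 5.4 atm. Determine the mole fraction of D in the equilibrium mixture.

y_D = 0.933

Take 1 mol G as basis and let X be its fractional conversion, so ξ = X.
Species balance: n_G = 1 − X; n_D = 3X.
Summing: n_T = 1 + 2X.
With p_i = (n_i/n_T)P, K_p = p_D^3 / (p_G).
Setting this equal to 353 atm^2 and taking the physical root (0 < X < 1) gives X = 0.823.
Then n_D = 2.47, n_T = 2.65, so y_D = 0.933.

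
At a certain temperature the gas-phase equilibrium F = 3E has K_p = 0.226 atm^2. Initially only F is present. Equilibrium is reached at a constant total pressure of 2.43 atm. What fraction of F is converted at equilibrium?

Take 1 mol F as basis and let X be its fractional conversion, so ξ = X.
Moles: n_F = 1 − X; n_E = 3X.
Total moles n_T = 1 + 2X.
Mole fractions y_i = n_i/n_T; K_p = p_E^3 / (p_F) with p_i = y_i·P.
This yields a degree-3 equation in X; solving on (0,1), X = 0.125.

X = 0.125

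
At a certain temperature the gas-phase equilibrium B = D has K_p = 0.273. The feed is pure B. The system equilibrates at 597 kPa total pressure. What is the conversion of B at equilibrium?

Let X = conversion of B (basis 1 mol B); extent of reaction ξ = X.
At extent ξ: n_B = 1 − X; n_D = X.
Total moles n_T = 1 (Δν = 0, constant).
With p_i = (n_i/n_T)P, K_p = p_D / (p_B).
Equating to 0.273 and solving on 0 < X < 1: X = 0.214.

X = 0.214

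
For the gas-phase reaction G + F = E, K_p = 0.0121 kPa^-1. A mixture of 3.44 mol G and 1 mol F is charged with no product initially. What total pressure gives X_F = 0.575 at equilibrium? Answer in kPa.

P = 151 kPa

Basis: 1 mol F initially; let X = conversion of F. Extent ξ = X.
Species balance: n_G = 3.44 − X; n_F = 1 − X; n_E = X.
Summing: n_T = 4.44 − X.
K_p = p_E / (p_G p_F) with p_i = (n_i/n_T)·P.
At X = 0.575: the mole-fraction product g(X) = Π y_i^ν_i = 1.825. Since K_p = g(X)·P^{-1}, P = (g/K_p)^(1/1) = (1.825/0.0121)^(1/1) = 151 kPa.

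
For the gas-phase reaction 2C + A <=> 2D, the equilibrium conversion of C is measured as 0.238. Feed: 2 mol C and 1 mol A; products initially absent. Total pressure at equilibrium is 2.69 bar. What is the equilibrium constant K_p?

K_p = 0.131 bar^-1

Let X = conversion of C (basis 2 mol C); extent of reaction ξ = X.
Mole table: n_C = 2 − 2X; n_A = 1 − X; n_D = 2X.
Summing: n_T = 3 − X.
At X = 0.238: n_C = 1.52, n_A = 0.762, n_D = 0.476, n_T = 2.76.
p_i = (n_i/n_T)·P. K_p = p_D^2 / (p_C^2 p_A) = 0.131 bar^-1.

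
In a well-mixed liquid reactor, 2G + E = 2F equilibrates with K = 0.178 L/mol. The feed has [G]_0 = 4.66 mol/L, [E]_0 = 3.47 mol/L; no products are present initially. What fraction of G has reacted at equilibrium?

X = 0.402

Let X = conversion of G; extent ξ = 4.66X/2 mol/L.
Concentrations: [G] = 4.66 − 4.66X; [E] = 3.47 − 2.33X; [F] = 4.66X.
K = [F]^2 / ([G]^2 [E]).
Equating to 0.178 L/mol: the physical root is X = 0.402.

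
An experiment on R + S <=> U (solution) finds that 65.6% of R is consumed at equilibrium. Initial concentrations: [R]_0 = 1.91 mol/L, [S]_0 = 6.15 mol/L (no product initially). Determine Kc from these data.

Kc = 0.389 L/mol

Let X = conversion of R.
Concentrations: [R] = 1.91 − 1.91X; [S] = 6.15 − 1.91X; [U] = 1.91X.
At X = 0.656: [R] = 0.657, [S] = 4.9, [U] = 1.25.
Kc = [U] / ([R] [S]) = 0.389 L/mol.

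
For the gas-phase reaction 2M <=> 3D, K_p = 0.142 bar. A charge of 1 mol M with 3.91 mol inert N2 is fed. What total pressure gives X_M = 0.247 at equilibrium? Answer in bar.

Take 1 mol M as basis and let X be its fractional conversion, so ξ = 0.5X.
Species balance: n_M = 1 − X; n_D = 1.5X; n_I = 3.91 (inert).
n_T = Σnᵢ = 4.91 + 0.5X.
K_p = p_D^3 / (p_M^2) with p_i = (n_i/n_T)·P.
At X = 0.247: the mole-fraction product g(X) = Π y_i^ν_i = 0.01782. Since K_p = g(X)·P^{1}, P = (K_p/g)^(1/1) = (0.142/0.01782)^(1/1) = 7.97 bar.

P = 7.97 bar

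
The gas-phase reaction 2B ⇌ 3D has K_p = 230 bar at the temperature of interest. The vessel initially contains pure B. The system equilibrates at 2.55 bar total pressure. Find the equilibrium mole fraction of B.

Let X = conversion of B (basis 1 mol B); extent of reaction ξ = 0.5X.
At extent ξ: n_B = 1 − X; n_D = 1.5X.
Summing: n_T = 1 + 0.5X.
With p_i = (n_i/n_T)P, K_p = p_D^3 / (p_B^2).
Substituting and setting equal to 230 bar gives a polynomial in X; the root in (0,1) is X = 0.869.
Then n_B = 0.131, n_T = 1.43, so y_B = 0.091.

y_B = 0.091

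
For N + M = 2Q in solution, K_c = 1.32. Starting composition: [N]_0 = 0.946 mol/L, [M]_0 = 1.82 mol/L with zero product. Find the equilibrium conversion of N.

X = 0.491

Let X = conversion of N; extent ξ = 0.946·X mol/L.
Concentrations: [N] = 0.946 − 0.946X; [M] = 1.82 − 0.946X; [Q] = 1.89X.
K_c = [Q]^2 / ([N] [M]).
Setting equal to 1.32 and solving for X on (0,1) gives X = 0.491.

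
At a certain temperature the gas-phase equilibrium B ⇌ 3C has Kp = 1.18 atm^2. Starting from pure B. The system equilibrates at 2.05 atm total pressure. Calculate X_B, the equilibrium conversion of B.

Basis: 1 mol B initially; let X = conversion of B. Extent ξ = X.
Species balance: n_B = 1 − X; n_C = 3X.
Total moles n_T = 1 + 2X.
y_i = n_i/n_T, p_i = y_i·P. Kp = p_C^3 / (p_B).
Equating to 1.18 atm^2 and solving on 0 < X < 1: X = 0.261.

X = 0.261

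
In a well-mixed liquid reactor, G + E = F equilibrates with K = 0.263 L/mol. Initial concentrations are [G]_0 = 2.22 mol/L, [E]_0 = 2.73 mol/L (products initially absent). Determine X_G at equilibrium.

Let X = conversion of G; extent ξ = 2.22·X mol/L.
Concentrations: [G] = 2.22 − 2.22X; [E] = 2.73 − 2.22X; [F] = 2.22X.
K = [F] / ([G] [E]).
Setting equal to 0.263 and solving for X on (0,1) gives X = 0.341.

X = 0.341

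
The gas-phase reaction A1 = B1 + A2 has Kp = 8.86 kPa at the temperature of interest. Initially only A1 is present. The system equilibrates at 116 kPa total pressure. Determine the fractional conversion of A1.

X = 0.266

Let X = conversion of A1 (basis 1 mol A1); extent of reaction ξ = X.
At extent ξ: n_A1 = 1 − X; n_B1 = X; n_A2 = X.
n_T = Σnᵢ = 1 + X.
y_i = n_i/n_T, p_i = y_i·P. Kp = p_B1 p_A2 / (p_A1).
This yields a degree-2 equation in X; solving on (0,1), X = 0.266.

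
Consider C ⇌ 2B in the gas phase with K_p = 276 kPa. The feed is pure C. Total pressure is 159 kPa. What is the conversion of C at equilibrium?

X = 0.550

Take 1 mol C as basis and let X be its fractional conversion, so ξ = X.
Mole table: n_C = 1 − X; n_B = 2X.
n_T = Σnᵢ = 1 + X.
Mole fractions y_i = n_i/n_T; K_p = p_B^2 / (p_C) with p_i = y_i·P.
Equating to 276 kPa and solving on 0 < X < 1: X = 0.550.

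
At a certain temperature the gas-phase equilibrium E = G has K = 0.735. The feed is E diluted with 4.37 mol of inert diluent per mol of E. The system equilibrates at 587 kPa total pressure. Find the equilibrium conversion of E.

Basis: 1 mol E initially; let X = conversion of E. Extent ξ = X.
At extent ξ: n_E = 1 − X; n_G = X; n_I = 4.37 (inert).
Total moles n_T = 5.37 (Δν = 0, constant).
With p_i = (n_i/n_T)P, K = p_G / (p_E).
This yields a degree-1 equation in X; solving on (0,1), X = 0.424.

X = 0.424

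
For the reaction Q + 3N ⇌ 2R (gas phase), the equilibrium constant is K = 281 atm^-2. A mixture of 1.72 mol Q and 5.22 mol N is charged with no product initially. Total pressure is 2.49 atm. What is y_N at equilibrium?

y_N = 0.182

Let X = conversion of Q (basis 1.72 mol Q); extent of reaction ξ = 1.72X.
Mole table: n_Q = 1.72 − 1.72X; n_N = 5.22 − 5.16X; n_R = 3.44X.
Summing: n_T = 6.94 − 3.44X.
y_i = n_i/n_T, p_i = y_i·P. K = p_R^2 / (p_Q p_N^3).
Substituting and setting equal to 281 atm^-2 gives a polynomial in X; the root in (0,1) is X = 0.873.
Then n_N = 0.716, n_T = 3.94, so y_N = 0.182.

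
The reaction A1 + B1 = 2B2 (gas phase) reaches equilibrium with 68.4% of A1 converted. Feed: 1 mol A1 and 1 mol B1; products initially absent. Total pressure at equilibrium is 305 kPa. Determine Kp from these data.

Take 1 mol A1 as basis and let X be its fractional conversion, so ξ = X.
Species balance: n_A1 = 1 − X; n_B1 = 1 − X; n_B2 = 2X.
Since Δν = 0, n_T = 2 throughout.
At X = 0.684: n_A1 = 0.316, n_B1 = 0.316, n_B2 = 1.37, n_T = 2.
p_i = (n_i/n_T)·P. Kp = p_B2^2 / (p_A1 p_B1) = 18.7.

Kp = 18.7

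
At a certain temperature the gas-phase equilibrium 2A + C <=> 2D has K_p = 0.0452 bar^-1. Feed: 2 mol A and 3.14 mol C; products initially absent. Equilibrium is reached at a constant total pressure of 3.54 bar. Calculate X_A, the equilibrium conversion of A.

Basis: 2 mol A initially; let X = conversion of A. Extent ξ = X.
Mole table: n_A = 2 − 2X; n_C = 3.14 − X; n_D = 2X.
n_T = Σnᵢ = 5.14 − X.
y_i = n_i/n_T, p_i = y_i·P. K_p = p_D^2 / (p_A^2 p_C).
Setting this equal to 0.0452 bar^-1 and taking the physical root (0 < X < 1) gives X = 0.235.

X = 0.235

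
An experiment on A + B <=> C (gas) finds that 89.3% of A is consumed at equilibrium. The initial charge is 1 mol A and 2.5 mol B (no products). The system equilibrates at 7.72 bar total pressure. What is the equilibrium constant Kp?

Kp = 1.75 bar^-1

Let X = conversion of A (basis 1 mol A); extent of reaction ξ = X.
At extent ξ: n_A = 1 − X; n_B = 2.5 − X; n_C = X.
n_T = Σnᵢ = 3.5 − X.
At X = 0.893: n_A = 0.107, n_B = 1.61, n_C = 0.893, n_T = 2.61.
p_i = (n_i/n_T)·P. Kp = p_C / (p_A p_B) = 1.75 bar^-1.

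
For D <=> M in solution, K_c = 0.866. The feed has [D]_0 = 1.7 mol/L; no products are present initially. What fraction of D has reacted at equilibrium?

X = 0.464

Let X = conversion of D; extent ξ = 1.7·X mol/L.
Concentrations: [D] = 1.7 − 1.7X; [M] = 1.7X.
K_c = [M] / ([D]).
This equals 0.866 at X = 0.464 (the root in 0 < X < 1).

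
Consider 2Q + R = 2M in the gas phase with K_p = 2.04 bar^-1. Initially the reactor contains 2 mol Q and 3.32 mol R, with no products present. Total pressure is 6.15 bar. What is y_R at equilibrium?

y_R = 0.565

Take 2 mol Q as basis and let X be its fractional conversion, so ξ = X.
Mole table: n_Q = 2 − 2X; n_R = 3.32 − X; n_M = 2X.
Total moles n_T = 5.32 − X.
y_i = n_i/n_T, p_i = y_i·P. K_p = p_M^2 / (p_Q^2 p_R).
This yields a degree-3 equation in X; solving on (0,1), X = 0.727.
Then n_R = 2.59, n_T = 4.59, so y_R = 0.565.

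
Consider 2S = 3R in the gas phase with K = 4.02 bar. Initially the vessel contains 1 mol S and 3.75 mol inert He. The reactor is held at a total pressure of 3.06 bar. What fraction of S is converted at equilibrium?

X = 0.638

Basis: 1 mol S initially; let X = conversion of S. Extent ξ = 0.5X.
Species balance: n_S = 1 − X; n_R = 1.5X; n_I = 3.75 (inert).
Summing: n_T = 4.75 + 0.5X.
y_i = n_i/n_T, p_i = y_i·P. K = p_R^3 / (p_S^2).
This yields a degree-3 equation in X; solving on (0,1), X = 0.638.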